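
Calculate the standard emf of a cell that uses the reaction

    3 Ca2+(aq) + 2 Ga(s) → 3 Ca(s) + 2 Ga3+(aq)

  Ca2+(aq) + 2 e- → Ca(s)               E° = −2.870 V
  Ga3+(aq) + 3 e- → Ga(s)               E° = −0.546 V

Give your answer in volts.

In the reaction as written, Ca2+(aq) is reduced (cathode) and Ga3+(aq) is produced by oxidation at the anode.
E°cell = E°(cathode) − E°(anode) = −2.870 − (−0.546) = −2.324 V.

−2.324 V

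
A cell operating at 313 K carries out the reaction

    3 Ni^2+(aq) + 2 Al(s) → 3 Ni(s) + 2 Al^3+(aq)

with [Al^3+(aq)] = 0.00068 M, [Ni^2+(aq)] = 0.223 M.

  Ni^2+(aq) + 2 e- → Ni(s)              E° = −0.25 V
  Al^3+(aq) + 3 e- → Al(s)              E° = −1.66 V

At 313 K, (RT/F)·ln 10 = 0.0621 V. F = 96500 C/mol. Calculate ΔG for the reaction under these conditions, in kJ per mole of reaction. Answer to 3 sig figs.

The standard cell potential is −0.25 − (−1.66) = +1.41 V, with n = 6 electrons in the balanced equation.
The reaction quotient is [Al^3+(aq)]^2 / [Ni^2+(aq)]^3 = 4.17×10^−5; by Nernst, E = +1.41 − (0.0621/6)(−4.380) = +1.4553 V.
Then ΔG = −nFE = −6 × 96500 × +1.4553 J/mol = −843 kJ/mol.

−843 kJ/mol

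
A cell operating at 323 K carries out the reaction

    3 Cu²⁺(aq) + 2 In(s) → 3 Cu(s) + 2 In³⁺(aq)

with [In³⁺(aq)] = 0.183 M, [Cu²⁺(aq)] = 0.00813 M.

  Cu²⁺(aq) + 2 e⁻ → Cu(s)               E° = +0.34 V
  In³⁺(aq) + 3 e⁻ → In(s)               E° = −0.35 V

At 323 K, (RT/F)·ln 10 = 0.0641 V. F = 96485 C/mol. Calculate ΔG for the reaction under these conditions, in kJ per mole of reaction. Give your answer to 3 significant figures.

−370 kJ/mol

E°cell = +0.34 − (−0.35) = +0.69 V; the balanced reaction transfers n = 6 electrons.
Here Q = [In³⁺(aq)]^2 / [Cu²⁺(aq)]^3 = 6.23×10^4 (log Q = 4.795), giving E = +0.69 − (0.0641/6)·(4.795) = +0.6388 V.
Finally ΔG = −nFE = −(6)(96485 C/mol)(+0.6388 V) = −370 kJ/mol.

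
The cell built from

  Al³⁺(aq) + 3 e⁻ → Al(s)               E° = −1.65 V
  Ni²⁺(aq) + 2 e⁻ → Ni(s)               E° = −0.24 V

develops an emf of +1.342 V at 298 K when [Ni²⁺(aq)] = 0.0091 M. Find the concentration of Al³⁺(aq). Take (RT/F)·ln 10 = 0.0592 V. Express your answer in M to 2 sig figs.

Ni²⁺/Ni is the cathode (higher E°); E°cell = −0.24 − (−1.65) = +1.41 V with n = 6.
From the Nernst equation, log Q = n(E° − E)/0.0592 = 6·(+1.41 − (+1.342))/0.0592 = 6.892.
For 3 Ni²⁺(aq) + 2 Al(s) → 3 Ni(s) + 2 Al³⁺(aq), the reaction quotient is Q = [Al³⁺(aq)]^2 / [Ni²⁺(aq)]^3.
Isolating [Al³⁺(aq)] in Q = 10^{6.892} yields log [Al³⁺(aq)] = 0.385, i.e. 2.4 M.

2.4 M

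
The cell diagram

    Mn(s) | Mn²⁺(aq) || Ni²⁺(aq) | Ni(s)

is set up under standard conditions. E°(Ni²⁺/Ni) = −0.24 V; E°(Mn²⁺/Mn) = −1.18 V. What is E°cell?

+0.94 V

By convention the left-hand electrode in cell notation is the anode (oxidation) and the right-hand electrode is the cathode (reduction).
E°cell = E°(right) − E°(left) = −0.24 − (−1.18) = +0.94 V.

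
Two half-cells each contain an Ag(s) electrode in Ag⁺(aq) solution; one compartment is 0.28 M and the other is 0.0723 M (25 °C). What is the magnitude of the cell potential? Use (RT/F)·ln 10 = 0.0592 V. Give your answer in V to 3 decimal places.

For a concentration cell E°cell = 0, since both electrodes use the same couple.
The compartment with the higher Ag⁺(aq) concentration (0.28 M) acts as the cathode; ions are reduced there and produced at the dilute (0.0723 M) anode.
With n = 1, Ecell = −(0.0592/1)·log([dilute]/[conc]) = −(0.0592/1)·log(0.0723/0.28) = +0.035 V.

0.035 V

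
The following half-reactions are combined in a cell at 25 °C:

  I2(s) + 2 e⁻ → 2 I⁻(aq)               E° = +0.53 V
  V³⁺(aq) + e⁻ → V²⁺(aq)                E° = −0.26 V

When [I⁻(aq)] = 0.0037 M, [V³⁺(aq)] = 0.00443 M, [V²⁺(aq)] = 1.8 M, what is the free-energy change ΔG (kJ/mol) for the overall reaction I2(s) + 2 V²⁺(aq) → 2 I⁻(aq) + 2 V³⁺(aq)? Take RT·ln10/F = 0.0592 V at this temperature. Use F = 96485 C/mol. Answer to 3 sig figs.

The standard cell potential is +0.53 − (−0.26) = +0.79 V, with n = 2 electrons in the balanced equation.
Here Q = ([I⁻(aq)]^2·[V³⁺(aq)]^2) / [V²⁺(aq)]^2 = 8.29×10^−11 (log Q = −10.081), giving E = +0.79 − (0.0592/2)·(−10.081) = +1.0884 V.
Then ΔG = −nFE = −2 × 96485 × +1.0884 J/mol = −210 kJ/mol.

−210 kJ/mol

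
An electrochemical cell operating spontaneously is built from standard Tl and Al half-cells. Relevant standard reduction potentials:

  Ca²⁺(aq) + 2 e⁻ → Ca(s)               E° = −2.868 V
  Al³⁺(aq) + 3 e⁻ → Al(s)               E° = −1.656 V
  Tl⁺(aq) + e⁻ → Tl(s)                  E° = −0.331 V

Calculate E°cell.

Of the two couples in this cell, the one with the more positive reduction potential is reduced at the cathode: here that is Tl⁺/Tl (−0.331 V); Al³⁺/Al (−1.656 V) is the anode.
E°cell = E°(cathode) − E°(anode) = −0.331 − (−1.656) = +1.325 V.

+1.325 V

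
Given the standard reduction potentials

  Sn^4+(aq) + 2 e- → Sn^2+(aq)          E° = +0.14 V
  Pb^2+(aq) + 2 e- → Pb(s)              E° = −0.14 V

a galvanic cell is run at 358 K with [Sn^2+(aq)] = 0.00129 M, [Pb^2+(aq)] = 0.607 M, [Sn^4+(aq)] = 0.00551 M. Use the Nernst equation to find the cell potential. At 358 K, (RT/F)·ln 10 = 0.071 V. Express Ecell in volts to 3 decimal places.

+0.310 V

Since E°(Sn⁴⁺/Sn²⁺) > E°(Pb²⁺/Pb), Sn⁴⁺/Sn²⁺ serves as the cathode.
E°cell = +0.14 − (−0.14) = +0.28 V, with n = 2 electrons transferred.
For the overall reaction Sn^4+(aq) + Pb(s) → Sn^2+(aq) + Pb^2+(aq), Q = ([Sn^2+(aq)]·[Pb^2+(aq)]) / [Sn^4+(aq)] = 0.142, giving log Q = −0.847.
E = E° − (0.071/n)·log Q = +0.28 − (0.071/2)(−0.847) = +0.310 V.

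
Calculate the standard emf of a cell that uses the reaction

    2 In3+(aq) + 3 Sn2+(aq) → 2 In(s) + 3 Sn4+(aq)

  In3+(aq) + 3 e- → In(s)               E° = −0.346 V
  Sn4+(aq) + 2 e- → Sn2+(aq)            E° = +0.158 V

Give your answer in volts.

In the reaction as written, In3+(aq) is reduced (cathode) and Sn4+(aq) is produced by oxidation at the anode.
E°cell = E°(cathode) − E°(anode) = −0.346 − (+0.158) = −0.504 V.
The negative E°cell means the reaction is non-spontaneous in the direction written.

−0.504 V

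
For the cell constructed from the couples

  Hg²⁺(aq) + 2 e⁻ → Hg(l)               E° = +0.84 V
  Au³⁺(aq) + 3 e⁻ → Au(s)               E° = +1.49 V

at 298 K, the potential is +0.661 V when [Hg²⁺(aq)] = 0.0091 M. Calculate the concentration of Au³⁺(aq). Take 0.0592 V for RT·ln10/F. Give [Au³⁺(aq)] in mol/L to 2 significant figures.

0.0031 M

Au³⁺/Au is the cathode (higher E°); E°cell = +1.49 − (+0.84) = +0.65 V with n = 6.
From the Nernst equation, log Q = n(E° − E)/0.0592 = 6·(+0.65 − (+0.661))/0.0592 = −1.115.
For 2 Au³⁺(aq) + 3 Hg(l) → 2 Au(s) + 3 Hg²⁺(aq), the reaction quotient is Q = [Hg²⁺(aq)]^3 / [Au³⁺(aq)]^2.
Solving for the unknown gives log [Au³⁺(aq)] = −2.504, so [Au³⁺(aq)] ≈ 0.0031 M.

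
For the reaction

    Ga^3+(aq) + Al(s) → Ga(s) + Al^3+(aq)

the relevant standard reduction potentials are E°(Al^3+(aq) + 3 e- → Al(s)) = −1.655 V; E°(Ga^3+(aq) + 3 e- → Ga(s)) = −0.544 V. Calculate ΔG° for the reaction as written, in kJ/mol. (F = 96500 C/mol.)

In the reaction as written Ga^3+(aq) is reduced, so the Ga³⁺/Ga couple is the cathode and Al³⁺/Al is the anode.
E°cell = −0.544 − (−1.655) = +1.111 V; balancing electrons gives n = 3.
ΔG° = −nFE°cell = −(3)(96500)(+1.111) J/mol = −322 kJ/mol.

−322 kJ/mol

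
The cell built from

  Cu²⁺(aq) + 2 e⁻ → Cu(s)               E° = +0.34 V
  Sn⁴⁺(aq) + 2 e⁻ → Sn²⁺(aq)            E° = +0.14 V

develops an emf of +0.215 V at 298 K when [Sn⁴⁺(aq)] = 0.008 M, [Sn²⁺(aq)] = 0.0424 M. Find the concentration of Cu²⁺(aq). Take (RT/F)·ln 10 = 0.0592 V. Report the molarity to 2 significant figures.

0.61 M

With Cu²⁺/Cu at the cathode and Sn⁴⁺/Sn²⁺ at the anode, E°cell = +0.34 − (+0.14) = +0.20 V (n = 2).
Since E = E° − (0.0592/n)·log Q, log Q = n(E° − E)/0.0592 = −0.507.
For Cu²⁺(aq) + Sn²⁺(aq) → Cu(s) + Sn⁴⁺(aq), the reaction quotient is Q = [Sn⁴⁺(aq)] / ([Cu²⁺(aq)]·[Sn²⁺(aq)]).
Solving for the unknown gives log [Cu²⁺(aq)] = −0.217, so [Cu²⁺(aq)] ≈ 0.61 M.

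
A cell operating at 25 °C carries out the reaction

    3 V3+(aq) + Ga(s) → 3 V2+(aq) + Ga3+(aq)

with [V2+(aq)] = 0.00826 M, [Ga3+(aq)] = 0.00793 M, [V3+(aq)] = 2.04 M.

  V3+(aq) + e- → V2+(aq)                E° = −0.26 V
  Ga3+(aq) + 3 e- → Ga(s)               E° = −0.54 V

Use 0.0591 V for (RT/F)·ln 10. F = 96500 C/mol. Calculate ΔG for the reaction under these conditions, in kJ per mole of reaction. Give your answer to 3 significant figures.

−134 kJ/mol

The standard cell potential is −0.26 − (−0.54) = +0.28 V, with n = 3 electrons in the balanced equation.
The reaction quotient is ([V2+(aq)]^3·[Ga3+(aq)]) / [V3+(aq)]^3 = 5.26×10^−10; by Nernst, E = +0.28 − (0.0591/3)(−9.279) = +0.4628 V.
ΔG = −nFE = −(3)(96500)(+0.4628) J/mol = −134 kJ/mol.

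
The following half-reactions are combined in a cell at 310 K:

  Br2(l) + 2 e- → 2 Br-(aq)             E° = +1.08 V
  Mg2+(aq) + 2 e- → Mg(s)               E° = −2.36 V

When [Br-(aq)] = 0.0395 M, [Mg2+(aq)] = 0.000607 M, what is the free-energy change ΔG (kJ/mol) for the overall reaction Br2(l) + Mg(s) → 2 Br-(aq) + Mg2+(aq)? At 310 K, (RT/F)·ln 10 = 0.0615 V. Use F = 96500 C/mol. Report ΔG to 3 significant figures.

The standard cell potential is +1.08 − (−2.36) = +3.44 V, with n = 2 electrons in the balanced equation.
The reaction quotient is [Br-(aq)]^2·[Mg2+(aq)] = 9.47×10^−7; by Nernst, E = +3.44 − (0.0615/2)(−6.024) = +3.6252 V.
ΔG = −nFE = −(2)(96500)(+3.6252) J/mol = −700 kJ/mol.

−700 kJ/mol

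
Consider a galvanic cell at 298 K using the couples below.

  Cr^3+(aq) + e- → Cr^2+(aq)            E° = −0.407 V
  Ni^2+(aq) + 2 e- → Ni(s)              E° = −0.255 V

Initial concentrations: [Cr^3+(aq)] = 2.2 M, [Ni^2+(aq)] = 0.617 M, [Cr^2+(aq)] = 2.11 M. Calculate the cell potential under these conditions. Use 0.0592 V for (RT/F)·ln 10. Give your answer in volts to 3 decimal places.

+0.145 V

Ni²⁺/Ni is reduced (cathode, E° = −0.255 V) and Cr³⁺/Cr²⁺ is oxidized (anode).
The standard potential is −0.255 − (−0.407) = +0.152 V and the balanced reaction transfers n = 2 electrons.
The balanced reaction is Ni^2+(aq) + 2 Cr^2+(aq) → Ni(s) + 2 Cr^3+(aq), so Q = [Cr^3+(aq)]^2 / ([Ni^2+(aq)]·[Cr^2+(aq)]^2) = 1.76 and log Q = 0.246.
Applying E = E° − (RT ln10/nF)·log Q gives +0.152 − (0.0592/2)(0.246) = +0.145 V.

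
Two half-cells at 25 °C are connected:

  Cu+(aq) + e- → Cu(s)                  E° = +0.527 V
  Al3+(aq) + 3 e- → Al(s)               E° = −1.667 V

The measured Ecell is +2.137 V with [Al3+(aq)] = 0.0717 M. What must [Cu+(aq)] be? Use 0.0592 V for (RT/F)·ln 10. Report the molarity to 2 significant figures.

0.045 M

With Cu⁺/Cu at the cathode and Al³⁺/Al at the anode, E°cell = +0.527 − (−1.667) = +2.194 V (n = 3).
From the Nernst equation, log Q = n(E° − E)/0.0592 = 3·(+2.194 − (+2.137))/0.0592 = 2.889.
The balanced reaction is 3 Cu+(aq) + Al(s) → 3 Cu(s) + Al3+(aq), so Q = [Al3+(aq)] / [Cu+(aq)]^3.
Substituting the known concentrations and solving, log [Cu+(aq)] = −1.344 and [Cu+(aq)] = 0.045 M.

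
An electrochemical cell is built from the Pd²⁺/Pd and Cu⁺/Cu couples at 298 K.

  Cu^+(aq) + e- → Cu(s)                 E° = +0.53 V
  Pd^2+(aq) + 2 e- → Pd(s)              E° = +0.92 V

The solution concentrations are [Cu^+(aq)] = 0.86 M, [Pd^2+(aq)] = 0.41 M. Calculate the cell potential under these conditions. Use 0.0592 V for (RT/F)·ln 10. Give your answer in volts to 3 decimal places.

+0.382 V

Pd²⁺/Pd is reduced (cathode, E° = +0.92 V) and Cu⁺/Cu is oxidized (anode).
E°cell = +0.92 − (+0.53) = +0.39 V, with n = 2 electrons transferred.
For the overall reaction Pd^2+(aq) + 2 Cu(s) → Pd(s) + 2 Cu^+(aq), Q = [Cu^+(aq)]^2 / [Pd^2+(aq)] = 1.8, giving log Q = 0.256.
Applying E = E° − (RT ln10/nF)·log Q gives +0.39 − (0.0592/2)(0.256) = +0.382 V.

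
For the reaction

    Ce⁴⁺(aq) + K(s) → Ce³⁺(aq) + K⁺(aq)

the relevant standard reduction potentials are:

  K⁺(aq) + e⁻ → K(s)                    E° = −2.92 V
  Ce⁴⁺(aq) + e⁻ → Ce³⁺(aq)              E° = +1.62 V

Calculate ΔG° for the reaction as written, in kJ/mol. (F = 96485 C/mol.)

In the reaction as written Ce⁴⁺(aq) is reduced, so the Ce⁴⁺/Ce³⁺ couple is the cathode and K⁺/K is the anode.
E°cell = +1.62 − (−2.92) = +4.54 V; balancing electrons gives n = 1.
ΔG° = −nFE°cell = −(1)(96485)(+4.54) J/mol = −438 kJ/mol.

−438 kJ/mol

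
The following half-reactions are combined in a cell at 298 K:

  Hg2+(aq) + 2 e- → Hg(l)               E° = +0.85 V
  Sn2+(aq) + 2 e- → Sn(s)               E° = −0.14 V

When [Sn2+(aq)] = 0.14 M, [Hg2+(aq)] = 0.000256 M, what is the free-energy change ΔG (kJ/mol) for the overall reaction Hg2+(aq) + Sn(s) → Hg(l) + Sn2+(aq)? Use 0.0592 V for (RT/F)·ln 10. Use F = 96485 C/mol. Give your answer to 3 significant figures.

The standard cell potential is +0.85 − (−0.14) = +0.99 V, with n = 2 electrons in the balanced equation.
Here Q = [Sn2+(aq)] / [Hg2+(aq)] = 547 (log Q = 2.738), giving E = +0.99 − (0.0592/2)·(2.738) = +0.9090 V.
Then ΔG = −nFE = −2 × 96485 × +0.9090 J/mol = −175 kJ/mol.

−175 kJ/mol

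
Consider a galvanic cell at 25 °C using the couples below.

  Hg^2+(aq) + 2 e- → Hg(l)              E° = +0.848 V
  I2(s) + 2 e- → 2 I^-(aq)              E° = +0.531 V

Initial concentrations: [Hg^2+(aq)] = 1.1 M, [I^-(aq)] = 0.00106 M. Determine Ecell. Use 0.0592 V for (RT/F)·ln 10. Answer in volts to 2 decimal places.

+0.14 V

The Hg²⁺/Hg couple has the more positive E°, so it is the cathode; I₂/I⁻ is the anode.
E°cell = E°cat − E°an = +0.848 − (+0.531) = +0.317 V; n = 2.
Balancing gives Hg^2+(aq) + 2 I^-(aq) → Hg(l) + I2(s); hence Q = 1 / ([Hg^2+(aq)]·[I^-(aq)]^2) = 8.09×10^5 (log Q = 5.908).
By the Nernst equation, E = +0.317 − (0.0592/2)·(5.908) = +0.14 V.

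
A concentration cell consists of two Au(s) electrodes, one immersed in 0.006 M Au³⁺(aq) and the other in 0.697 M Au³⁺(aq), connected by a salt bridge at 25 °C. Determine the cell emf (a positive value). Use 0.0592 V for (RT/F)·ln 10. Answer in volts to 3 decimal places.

For a concentration cell E°cell = 0, since both electrodes use the same couple.
The compartment with the higher Au³⁺(aq) concentration (0.697 M) acts as the cathode; ions are reduced there and produced at the dilute (0.006 M) anode.
With n = 3, Ecell = −(0.0592/3)·log([dilute]/[conc]) = −(0.0592/3)·log(0.006/0.697) = +0.041 V.

0.041 V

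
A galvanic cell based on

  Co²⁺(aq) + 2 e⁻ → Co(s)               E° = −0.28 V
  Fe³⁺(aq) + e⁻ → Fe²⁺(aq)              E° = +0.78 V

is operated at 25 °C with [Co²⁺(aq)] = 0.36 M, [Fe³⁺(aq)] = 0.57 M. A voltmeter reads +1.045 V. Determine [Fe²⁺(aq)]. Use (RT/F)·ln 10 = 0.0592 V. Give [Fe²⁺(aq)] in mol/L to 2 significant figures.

1.7 M

Fe³⁺/Fe²⁺ is the cathode (higher E°); E°cell = +0.78 − (−0.28) = +1.06 V with n = 2.
From the Nernst equation, log Q = n(E° − E)/0.0592 = 2·(+1.06 − (+1.045))/0.0592 = 0.507.
The balanced reaction is 2 Fe³⁺(aq) + Co(s) → 2 Fe²⁺(aq) + Co²⁺(aq), so Q = ([Fe²⁺(aq)]^2·[Co²⁺(aq)]) / [Fe³⁺(aq)]^2.
Substituting the known concentrations and solving, log [Fe²⁺(aq)] = 0.231 and [Fe²⁺(aq)] = 1.7 M.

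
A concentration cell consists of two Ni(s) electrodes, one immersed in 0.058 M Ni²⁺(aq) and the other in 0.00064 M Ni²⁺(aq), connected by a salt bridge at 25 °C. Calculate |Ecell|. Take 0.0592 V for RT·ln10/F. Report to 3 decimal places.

0.058 V

For a concentration cell E°cell = 0, since both electrodes use the same couple.
The compartment with the higher Ni²⁺(aq) concentration (0.058 M) acts as the cathode; ions are reduced there and produced at the dilute (0.00064 M) anode.
With n = 2, Ecell = −(0.0592/2)·log([dilute]/[conc]) = −(0.0592/2)·log(0.00064/0.058) = +0.058 V.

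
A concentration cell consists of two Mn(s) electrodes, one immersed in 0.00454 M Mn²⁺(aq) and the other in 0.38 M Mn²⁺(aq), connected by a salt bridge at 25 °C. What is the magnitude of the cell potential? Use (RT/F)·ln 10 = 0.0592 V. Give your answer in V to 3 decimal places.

For a concentration cell E°cell = 0, since both electrodes use the same couple.
The compartment with the higher Mn²⁺(aq) concentration (0.38 M) acts as the cathode; ions are reduced there and produced at the dilute (0.00454 M) anode.
With n = 2, Ecell = −(0.0592/2)·log([dilute]/[conc]) = −(0.0592/2)·log(0.00454/0.38) = +0.057 V.

0.057 V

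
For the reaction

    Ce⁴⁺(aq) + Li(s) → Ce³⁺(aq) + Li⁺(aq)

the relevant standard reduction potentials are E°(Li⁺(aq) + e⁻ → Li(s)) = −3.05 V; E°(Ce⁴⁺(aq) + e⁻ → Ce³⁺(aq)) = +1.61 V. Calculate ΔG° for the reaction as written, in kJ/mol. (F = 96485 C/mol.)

−450 kJ/mol

In the reaction as written Ce⁴⁺(aq) is reduced, so the Ce⁴⁺/Ce³⁺ couple is the cathode and Li⁺/Li is the anode.
E°cell = +1.61 − (−3.05) = +4.66 V; balancing electrons gives n = 1.
ΔG° = −nFE°cell = −(1)(96485)(+4.66) J/mol = −450 kJ/mol.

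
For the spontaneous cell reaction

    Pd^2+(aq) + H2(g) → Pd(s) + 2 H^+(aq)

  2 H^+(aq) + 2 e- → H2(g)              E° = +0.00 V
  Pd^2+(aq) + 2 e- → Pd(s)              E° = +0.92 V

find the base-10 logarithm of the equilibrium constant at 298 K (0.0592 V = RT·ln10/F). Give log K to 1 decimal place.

log K = 31.1

The Pd²⁺/Pd couple is reduced (cathode); E°cell = +0.92 − (+0.00) = +0.92 V with n = 2.
At equilibrium E = 0, so log K = nE°cell / 0.0592 = (2)(+0.92) / 0.0592 = 31.1.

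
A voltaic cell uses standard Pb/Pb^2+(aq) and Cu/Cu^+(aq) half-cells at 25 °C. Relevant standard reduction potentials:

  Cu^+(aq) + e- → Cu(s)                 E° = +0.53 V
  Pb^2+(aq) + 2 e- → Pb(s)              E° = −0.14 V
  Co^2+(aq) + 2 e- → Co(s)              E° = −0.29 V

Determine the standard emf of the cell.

+0.67 V

Of the two couples in this cell, the one with the more positive reduction potential is reduced at the cathode: here that is Cu⁺/Cu (+0.53 V); Pb²⁺/Pb (−0.14 V) is the anode.
E°cell = E°(cathode) − E°(anode) = +0.53 − (−0.14) = +0.67 V.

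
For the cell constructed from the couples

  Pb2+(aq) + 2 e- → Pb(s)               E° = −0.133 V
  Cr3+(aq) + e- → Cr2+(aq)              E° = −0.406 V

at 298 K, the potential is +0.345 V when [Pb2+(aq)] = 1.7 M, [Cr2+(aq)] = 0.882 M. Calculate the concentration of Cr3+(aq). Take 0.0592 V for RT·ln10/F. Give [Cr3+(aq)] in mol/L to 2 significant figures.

0.070 M

The Pb²⁺/Pb couple has the larger reduction potential, so it is the cathode: E°cell = −0.133 − (−0.406) = +0.273 V and n = 2.
Rearranging E = E° − (0.0592/n)·log Q gives log Q = 2(+0.273 − (+0.345))/0.0592 = −2.432.
For Pb2+(aq) + 2 Cr2+(aq) → Pb(s) + 2 Cr3+(aq), the reaction quotient is Q = [Cr3+(aq)]^2 / ([Pb2+(aq)]·[Cr2+(aq)]^2).
Isolating [Cr3+(aq)] in Q = 10^{−2.432} yields log [Cr3+(aq)] = −1.155, i.e. 0.070 M.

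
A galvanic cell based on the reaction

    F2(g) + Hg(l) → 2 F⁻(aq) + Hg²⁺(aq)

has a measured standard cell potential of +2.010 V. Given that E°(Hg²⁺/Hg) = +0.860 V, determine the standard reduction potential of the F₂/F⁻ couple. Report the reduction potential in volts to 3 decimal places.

In the reaction as written the F₂/F⁻ couple is reduced (cathode) and Hg²⁺/Hg is oxidized (anode), so E°cell = E°(F₂/F⁻) − E°(Hg²⁺/Hg).
E°(F₂/F⁻) = E°cell + E°(anode) = +2.010 + (+0.860) = +2.870 V.

+2.870 V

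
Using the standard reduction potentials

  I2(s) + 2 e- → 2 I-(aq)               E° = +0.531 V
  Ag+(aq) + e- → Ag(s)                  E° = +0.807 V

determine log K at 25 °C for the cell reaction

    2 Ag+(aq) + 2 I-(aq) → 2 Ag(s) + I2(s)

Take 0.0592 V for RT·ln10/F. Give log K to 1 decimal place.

The Ag⁺/Ag couple is reduced (cathode); E°cell = +0.807 − (+0.531) = +0.276 V with n = 2.
At equilibrium E = 0, so log K = nE°cell / 0.0592 = (2)(+0.276) / 0.0592 = 9.3.

log K = 9.3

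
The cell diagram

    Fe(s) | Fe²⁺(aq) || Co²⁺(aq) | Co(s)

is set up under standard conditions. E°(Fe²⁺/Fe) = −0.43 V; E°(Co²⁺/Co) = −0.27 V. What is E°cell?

+0.16 V

By convention the left-hand electrode in cell notation is the anode (oxidation) and the right-hand electrode is the cathode (reduction).
E°cell = E°(right) − E°(left) = −0.27 − (−0.43) = +0.16 V.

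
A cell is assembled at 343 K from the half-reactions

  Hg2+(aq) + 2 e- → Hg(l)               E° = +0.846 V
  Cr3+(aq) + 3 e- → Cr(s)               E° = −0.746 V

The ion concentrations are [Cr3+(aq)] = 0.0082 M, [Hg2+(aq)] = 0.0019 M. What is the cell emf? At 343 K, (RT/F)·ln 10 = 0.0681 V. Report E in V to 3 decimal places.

Hg²⁺/Hg is reduced (cathode, E° = +0.846 V) and Cr³⁺/Cr is oxidized (anode).
E°cell = +0.846 − (−0.746) = +1.592 V, with n = 6 electrons transferred.
For the overall reaction 3 Hg2+(aq) + 2 Cr(s) → 3 Hg(l) + 2 Cr3+(aq), Q = [Cr3+(aq)]^2 / [Hg2+(aq)]^3 = 9.8×10^3, giving log Q = 3.991.
E = E° − (0.0681/n)·log Q = +1.592 − (0.0681/6)(3.991) = +1.547 V.

+1.547 V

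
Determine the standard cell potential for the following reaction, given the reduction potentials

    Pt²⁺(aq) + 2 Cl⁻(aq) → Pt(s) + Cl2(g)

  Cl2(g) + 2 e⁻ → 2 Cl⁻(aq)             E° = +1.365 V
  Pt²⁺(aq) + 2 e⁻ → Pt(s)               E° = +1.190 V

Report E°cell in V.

In the reaction as written, Pt²⁺(aq) is reduced (cathode) and Cl2(g) is produced by oxidation at the anode.
E°cell = E°(cathode) − E°(anode) = +1.190 − (+1.365) = −0.175 V.
The negative E°cell means the reaction is non-spontaneous in the direction written.

−0.175 V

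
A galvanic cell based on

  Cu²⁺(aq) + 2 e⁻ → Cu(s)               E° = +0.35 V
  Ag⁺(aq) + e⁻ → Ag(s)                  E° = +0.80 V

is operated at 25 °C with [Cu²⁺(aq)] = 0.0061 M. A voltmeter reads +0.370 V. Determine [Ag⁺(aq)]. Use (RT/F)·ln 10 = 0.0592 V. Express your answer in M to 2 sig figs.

0.0035 M

With Ag⁺/Ag at the cathode and Cu²⁺/Cu at the anode, E°cell = +0.80 − (+0.35) = +0.45 V (n = 2).
Since E = E° − (0.0592/n)·log Q, log Q = n(E° − E)/0.0592 = 2.703.
Balancing electrons gives 2 Ag⁺(aq) + Cu(s) → 2 Ag(s) + Cu²⁺(aq); thus Q = [Cu²⁺(aq)] / [Ag⁺(aq)]^2.
Isolating [Ag⁺(aq)] in Q = 10^{2.703} yields log [Ag⁺(aq)] = −2.459, i.e. 0.0035 M.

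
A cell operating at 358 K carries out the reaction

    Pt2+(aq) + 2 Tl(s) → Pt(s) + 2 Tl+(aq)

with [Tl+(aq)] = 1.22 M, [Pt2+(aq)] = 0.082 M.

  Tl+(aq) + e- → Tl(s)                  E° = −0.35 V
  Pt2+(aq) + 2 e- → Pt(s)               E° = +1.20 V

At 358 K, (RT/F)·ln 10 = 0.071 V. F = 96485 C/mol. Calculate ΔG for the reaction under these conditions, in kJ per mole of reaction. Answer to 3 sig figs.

With Pt²⁺/Pt reduced at the cathode, E°cell = +1.20 − (−0.35) = +1.55 V and n = 2.
The reaction quotient is [Tl+(aq)]^2 / [Pt2+(aq)] = 18.2; by Nernst, E = +1.55 − (0.071/2)(1.259) = +1.5053 V.
Then ΔG = −nFE = −2 × 96485 × +1.5053 J/mol = −290 kJ/mol.

−290 kJ/mol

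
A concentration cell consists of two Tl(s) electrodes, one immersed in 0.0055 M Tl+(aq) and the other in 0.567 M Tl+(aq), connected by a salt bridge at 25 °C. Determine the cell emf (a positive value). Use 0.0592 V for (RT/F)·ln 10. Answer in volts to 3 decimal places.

For a concentration cell E°cell = 0, since both electrodes use the same couple.
The compartment with the higher Tl+(aq) concentration (0.567 M) acts as the cathode; ions are reduced there and produced at the dilute (0.0055 M) anode.
With n = 1, Ecell = −(0.0592/1)·log([dilute]/[conc]) = −(0.0592/1)·log(0.0055/0.567) = +0.119 V.

0.119 V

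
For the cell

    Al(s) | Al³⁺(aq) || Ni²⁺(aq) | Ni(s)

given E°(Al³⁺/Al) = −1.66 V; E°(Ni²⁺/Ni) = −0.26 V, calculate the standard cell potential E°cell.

+1.40 V

By convention the left-hand electrode in cell notation is the anode (oxidation) and the right-hand electrode is the cathode (reduction).
E°cell = E°(right) − E°(left) = −0.26 − (−1.66) = +1.40 V.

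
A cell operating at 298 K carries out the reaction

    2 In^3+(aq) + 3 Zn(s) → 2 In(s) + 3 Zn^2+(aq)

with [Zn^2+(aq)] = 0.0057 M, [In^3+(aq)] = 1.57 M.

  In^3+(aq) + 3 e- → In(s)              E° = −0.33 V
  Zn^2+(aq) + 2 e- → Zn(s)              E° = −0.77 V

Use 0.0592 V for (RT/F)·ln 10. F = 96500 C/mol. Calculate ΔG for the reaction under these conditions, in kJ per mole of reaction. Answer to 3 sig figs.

The standard cell potential is −0.33 − (−0.77) = +0.44 V, with n = 6 electrons in the balanced equation.
The reaction quotient is [Zn^2+(aq)]^3 / [In^3+(aq)]^2 = 7.51×10^−8; by Nernst, E = +0.44 − (0.0592/6)(−7.124) = +0.5103 V.
Finally ΔG = −nFE = −(6)(96500 C/mol)(+0.5103 V) = −295 kJ/mol.

−295 kJ/mol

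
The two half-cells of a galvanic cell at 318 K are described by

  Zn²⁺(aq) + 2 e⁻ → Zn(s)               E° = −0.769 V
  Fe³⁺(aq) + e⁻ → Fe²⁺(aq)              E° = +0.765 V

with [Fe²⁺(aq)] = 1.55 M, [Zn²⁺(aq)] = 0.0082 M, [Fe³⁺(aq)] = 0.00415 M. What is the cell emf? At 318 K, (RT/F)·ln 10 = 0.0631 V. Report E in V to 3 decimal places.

+1.438 V

The Fe³⁺/Fe²⁺ couple has the more positive E°, so it is the cathode; Zn²⁺/Zn is the anode.
E°cell = E°cat − E°an = +0.765 − (−0.769) = +1.534 V; n = 2.
Balancing gives 2 Fe³⁺(aq) + Zn(s) → 2 Fe²⁺(aq) + Zn²⁺(aq); hence Q = ([Fe²⁺(aq)]^2·[Zn²⁺(aq)]) / [Fe³⁺(aq)]^2 = 1.14×10^3 (log Q = 3.058).
E = E° − (0.0631/n)·log Q = +1.534 − (0.0631/2)(3.058) = +1.438 V.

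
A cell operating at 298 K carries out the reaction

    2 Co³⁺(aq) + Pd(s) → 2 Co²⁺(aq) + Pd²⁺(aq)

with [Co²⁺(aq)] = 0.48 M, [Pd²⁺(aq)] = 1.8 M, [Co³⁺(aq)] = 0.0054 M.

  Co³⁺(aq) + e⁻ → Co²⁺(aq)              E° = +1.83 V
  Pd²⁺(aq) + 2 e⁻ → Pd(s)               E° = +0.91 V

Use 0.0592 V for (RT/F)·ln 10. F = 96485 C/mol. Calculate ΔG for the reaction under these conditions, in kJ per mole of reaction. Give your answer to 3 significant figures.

The standard cell potential is +1.83 − (+0.91) = +0.92 V, with n = 2 electrons in the balanced equation.
Q = ([Co²⁺(aq)]^2·[Pd²⁺(aq)]) / [Co³⁺(aq)]^2 = 1.42×10^4, so log Q = 4.153 and E = +0.92 − (0.0592/2)(4.153) = +0.7971 V.
ΔG = −nFE = −(2)(96485)(+0.7971) J/mol = −154 kJ/mol.

−154 kJ/mol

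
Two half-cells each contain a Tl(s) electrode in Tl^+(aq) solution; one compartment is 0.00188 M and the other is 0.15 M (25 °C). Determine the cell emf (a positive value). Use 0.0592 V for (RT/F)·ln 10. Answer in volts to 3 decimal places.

For a concentration cell E°cell = 0, since both electrodes use the same couple.
The compartment with the higher Tl^+(aq) concentration (0.15 M) acts as the cathode; ions are reduced there and produced at the dilute (0.00188 M) anode.
With n = 1, Ecell = −(0.0592/1)·log([dilute]/[conc]) = −(0.0592/1)·log(0.00188/0.15) = +0.113 V.

0.113 V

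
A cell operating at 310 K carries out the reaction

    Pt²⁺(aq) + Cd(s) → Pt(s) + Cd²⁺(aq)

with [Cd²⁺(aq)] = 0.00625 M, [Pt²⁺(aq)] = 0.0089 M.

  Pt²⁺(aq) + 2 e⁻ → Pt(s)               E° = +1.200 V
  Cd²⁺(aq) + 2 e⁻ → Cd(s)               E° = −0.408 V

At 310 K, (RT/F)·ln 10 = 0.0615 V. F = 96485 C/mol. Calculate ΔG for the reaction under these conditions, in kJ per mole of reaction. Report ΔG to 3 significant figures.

E°cell = +1.200 − (−0.408) = +1.608 V; the balanced reaction transfers n = 2 electrons.
Here Q = [Cd²⁺(aq)] / [Pt²⁺(aq)] = 0.702 (log Q = −0.154), giving E = +1.608 − (0.0615/2)·(−0.154) = +1.6127 V.
Then ΔG = −nFE = −2 × 96485 × +1.6127 J/mol = −311 kJ/mol.

−311 kJ/mol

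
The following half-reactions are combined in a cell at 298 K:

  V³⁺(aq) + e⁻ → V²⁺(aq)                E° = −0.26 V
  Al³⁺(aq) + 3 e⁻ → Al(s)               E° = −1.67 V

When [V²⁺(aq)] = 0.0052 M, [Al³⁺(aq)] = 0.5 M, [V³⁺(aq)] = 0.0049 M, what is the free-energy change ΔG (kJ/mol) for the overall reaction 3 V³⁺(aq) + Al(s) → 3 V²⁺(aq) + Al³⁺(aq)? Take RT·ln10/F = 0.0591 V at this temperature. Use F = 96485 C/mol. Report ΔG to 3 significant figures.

−409 kJ/mol

The standard cell potential is −0.26 − (−1.67) = +1.41 V, with n = 3 electrons in the balanced equation.
Here Q = ([V²⁺(aq)]^3·[Al³⁺(aq)]) / [V³⁺(aq)]^3 = 0.598 (log Q = −0.224), giving E = +1.41 − (0.0591/3)·(−0.224) = +1.4144 V.
Then ΔG = −nFE = −3 × 96485 × +1.4144 J/mol = −409 kJ/mol.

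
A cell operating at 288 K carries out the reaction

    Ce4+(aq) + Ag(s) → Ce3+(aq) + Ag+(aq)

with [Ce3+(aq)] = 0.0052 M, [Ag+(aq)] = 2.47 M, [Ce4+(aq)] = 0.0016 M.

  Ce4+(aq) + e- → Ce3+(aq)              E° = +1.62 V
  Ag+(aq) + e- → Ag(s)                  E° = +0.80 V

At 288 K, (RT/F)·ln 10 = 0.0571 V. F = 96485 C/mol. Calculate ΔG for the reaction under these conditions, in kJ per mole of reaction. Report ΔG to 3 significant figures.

−74.1 kJ/mol

With Ce⁴⁺/Ce³⁺ reduced at the cathode, E°cell = +1.62 − (+0.80) = +0.82 V and n = 1.
The reaction quotient is ([Ce3+(aq)]·[Ag+(aq)]) / [Ce4+(aq)] = 8.03; by Nernst, E = +0.82 − (0.0571/1)(0.905) = +0.7683 V.
Then ΔG = −nFE = −1 × 96485 × +0.7683 J/mol = −74.1 kJ/mol.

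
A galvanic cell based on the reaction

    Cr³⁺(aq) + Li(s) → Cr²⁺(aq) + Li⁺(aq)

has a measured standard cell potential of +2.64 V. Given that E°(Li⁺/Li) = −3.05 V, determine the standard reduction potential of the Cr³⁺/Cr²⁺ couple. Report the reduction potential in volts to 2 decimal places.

In the reaction as written the Cr³⁺/Cr²⁺ couple is reduced (cathode) and Li⁺/Li is oxidized (anode), so E°cell = E°(Cr³⁺/Cr²⁺) − E°(Li⁺/Li).
E°(Cr³⁺/Cr²⁺) = E°cell + E°(anode) = +2.64 + (−3.05) = −0.41 V.

−0.41 V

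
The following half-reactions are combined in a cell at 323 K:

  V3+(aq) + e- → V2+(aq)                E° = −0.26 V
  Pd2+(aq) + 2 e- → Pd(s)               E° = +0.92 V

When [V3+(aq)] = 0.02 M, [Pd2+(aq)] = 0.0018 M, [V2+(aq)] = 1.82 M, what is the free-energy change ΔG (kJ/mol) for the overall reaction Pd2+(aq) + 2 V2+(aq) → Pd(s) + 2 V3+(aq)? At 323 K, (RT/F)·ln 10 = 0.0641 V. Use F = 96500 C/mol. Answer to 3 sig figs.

−235 kJ/mol

E°cell = +0.92 − (−0.26) = +1.18 V; the balanced reaction transfers n = 2 electrons.
Q = [V3+(aq)]^2 / ([Pd2+(aq)]·[V2+(aq)]^2) = 0.0671, so log Q = −1.173 and E = +1.18 − (0.0641/2)(−1.173) = +1.2176 V.
Then ΔG = −nFE = −2 × 96500 × +1.2176 J/mol = −235 kJ/mol.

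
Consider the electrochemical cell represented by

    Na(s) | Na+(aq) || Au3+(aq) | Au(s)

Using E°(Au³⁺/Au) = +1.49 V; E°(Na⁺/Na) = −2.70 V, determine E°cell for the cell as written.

By convention the left-hand electrode in cell notation is the anode (oxidation) and the right-hand electrode is the cathode (reduction).
E°cell = E°(right) − E°(left) = +1.49 − (−2.70) = +4.19 V.

+4.19 V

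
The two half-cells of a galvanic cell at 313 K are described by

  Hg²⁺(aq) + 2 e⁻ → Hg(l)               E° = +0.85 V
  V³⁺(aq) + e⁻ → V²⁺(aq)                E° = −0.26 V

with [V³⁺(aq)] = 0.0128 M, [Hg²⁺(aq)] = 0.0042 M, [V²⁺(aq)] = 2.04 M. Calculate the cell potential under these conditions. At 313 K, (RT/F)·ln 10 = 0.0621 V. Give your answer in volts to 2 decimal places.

+1.17 V

Since E°(Hg²⁺/Hg) > E°(V³⁺/V²⁺), Hg²⁺/Hg serves as the cathode.
E°cell = +0.85 − (−0.26) = +1.11 V, with n = 2 electrons transferred.
The balanced reaction is Hg²⁺(aq) + 2 V²⁺(aq) → Hg(l) + 2 V³⁺(aq), so Q = [V³⁺(aq)]^2 / ([Hg²⁺(aq)]·[V²⁺(aq)]^2) = 0.00937 and log Q = −2.028.
E = E° − (0.0621/n)·log Q = +1.11 − (0.0621/2)(−2.028) = +1.17 V.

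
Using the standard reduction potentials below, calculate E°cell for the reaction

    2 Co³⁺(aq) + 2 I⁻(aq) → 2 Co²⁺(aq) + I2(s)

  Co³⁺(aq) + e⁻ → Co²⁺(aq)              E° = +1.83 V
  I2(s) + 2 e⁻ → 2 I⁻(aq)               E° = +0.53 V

Co³⁺(aq) gains electrons, so the Co³⁺/Co²⁺ couple is the cathode; the I₂/I⁻ couple is the anode.
E°cell = E°(cathode) − E°(anode) = +1.83 − (+0.53) = +1.30 V.

+1.30 V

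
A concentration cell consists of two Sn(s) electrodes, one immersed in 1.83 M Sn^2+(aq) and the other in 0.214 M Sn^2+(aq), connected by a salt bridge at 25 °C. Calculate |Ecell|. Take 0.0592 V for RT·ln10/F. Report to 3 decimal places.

For a concentration cell E°cell = 0, since both electrodes use the same couple.
The compartment with the higher Sn^2+(aq) concentration (1.83 M) acts as the cathode; ions are reduced there and produced at the dilute (0.214 M) anode.
With n = 2, Ecell = −(0.0592/2)·log([dilute]/[conc]) = −(0.0592/2)·log(0.214/1.83) = +0.028 V.

0.028 V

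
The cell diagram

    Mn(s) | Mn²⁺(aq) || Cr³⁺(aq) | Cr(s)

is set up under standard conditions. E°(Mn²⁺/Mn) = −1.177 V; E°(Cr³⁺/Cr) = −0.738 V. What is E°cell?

By convention the left-hand electrode in cell notation is the anode (oxidation) and the right-hand electrode is the cathode (reduction).
E°cell = E°(right) − E°(left) = −0.738 − (−1.177) = +0.439 V.

+0.439 V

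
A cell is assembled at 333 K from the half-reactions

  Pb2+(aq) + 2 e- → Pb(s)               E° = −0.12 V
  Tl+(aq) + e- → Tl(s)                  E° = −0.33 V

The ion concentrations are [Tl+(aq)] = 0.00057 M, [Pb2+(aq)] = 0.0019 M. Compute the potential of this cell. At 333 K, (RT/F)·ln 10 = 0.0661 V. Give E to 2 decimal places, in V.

+0.33 V

The Pb²⁺/Pb couple has the more positive E°, so it is the cathode; Tl⁺/Tl is the anode.
The standard potential is −0.12 − (−0.33) = +0.21 V and the balanced reaction transfers n = 2 electrons.
For the overall reaction Pb2+(aq) + 2 Tl(s) → Pb(s) + 2 Tl+(aq), Q = [Tl+(aq)]^2 / [Pb2+(aq)] = 0.000171, giving log Q = −3.767.
By the Nernst equation, E = +0.21 − (0.0661/2)·(−3.767) = +0.33 V.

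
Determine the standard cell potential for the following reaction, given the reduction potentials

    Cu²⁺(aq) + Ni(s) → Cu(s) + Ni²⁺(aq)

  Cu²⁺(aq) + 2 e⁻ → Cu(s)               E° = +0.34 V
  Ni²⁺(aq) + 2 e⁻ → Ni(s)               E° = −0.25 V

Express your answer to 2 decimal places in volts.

+0.59 V

In the reaction as written, Cu²⁺(aq) is reduced (cathode) and Ni²⁺(aq) is produced by oxidation at the anode.
E°cell = E°(cathode) − E°(anode) = +0.34 − (−0.25) = +0.59 V.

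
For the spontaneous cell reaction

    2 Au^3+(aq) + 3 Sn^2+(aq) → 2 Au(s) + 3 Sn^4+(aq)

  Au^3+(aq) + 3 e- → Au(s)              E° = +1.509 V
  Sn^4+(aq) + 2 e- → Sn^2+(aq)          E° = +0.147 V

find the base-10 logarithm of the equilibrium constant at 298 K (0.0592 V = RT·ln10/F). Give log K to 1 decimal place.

log K = 138.0

The Au³⁺/Au couple is reduced (cathode); E°cell = +1.509 − (+0.147) = +1.362 V with n = 6.
At equilibrium E = 0, so log K = nE°cell / 0.0592 = (6)(+1.362) / 0.0592 = 138.0.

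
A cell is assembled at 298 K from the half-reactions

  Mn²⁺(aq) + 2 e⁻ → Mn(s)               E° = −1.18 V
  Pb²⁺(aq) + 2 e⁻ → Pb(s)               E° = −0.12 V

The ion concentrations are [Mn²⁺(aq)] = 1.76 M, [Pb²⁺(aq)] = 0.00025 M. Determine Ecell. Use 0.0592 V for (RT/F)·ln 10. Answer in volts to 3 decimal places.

+0.946 V

Since E°(Pb²⁺/Pb) > E°(Mn²⁺/Mn), Pb²⁺/Pb serves as the cathode.
The standard potential is −0.12 − (−1.18) = +1.06 V and the balanced reaction transfers n = 2 electrons.
Balancing gives Pb²⁺(aq) + Mn(s) → Pb(s) + Mn²⁺(aq); hence Q = [Mn²⁺(aq)] / [Pb²⁺(aq)] = 7.04×10^3 (log Q = 3.848).
Applying E = E° − (RT ln10/nF)·log Q gives +1.06 − (0.0592/2)(3.848) = +0.946 V.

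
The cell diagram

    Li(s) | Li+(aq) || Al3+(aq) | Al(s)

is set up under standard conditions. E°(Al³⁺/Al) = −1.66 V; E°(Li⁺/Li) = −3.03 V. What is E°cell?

+1.37 V

By convention the left-hand electrode in cell notation is the anode (oxidation) and the right-hand electrode is the cathode (reduction).
E°cell = E°(right) − E°(left) = −1.66 − (−3.03) = +1.37 V.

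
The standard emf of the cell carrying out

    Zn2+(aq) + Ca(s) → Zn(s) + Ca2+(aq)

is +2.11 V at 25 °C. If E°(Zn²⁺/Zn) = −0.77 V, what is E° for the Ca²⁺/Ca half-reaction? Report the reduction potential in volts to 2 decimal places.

−2.88 V

In the reaction as written the Zn²⁺/Zn couple is reduced (cathode) and Ca²⁺/Ca is oxidized (anode), so E°cell = E°(Zn²⁺/Zn) − E°(Ca²⁺/Ca).
E°(Ca²⁺/Ca) = E°(cathode) − E°cell = −0.77 − (+2.11) = −2.88 V.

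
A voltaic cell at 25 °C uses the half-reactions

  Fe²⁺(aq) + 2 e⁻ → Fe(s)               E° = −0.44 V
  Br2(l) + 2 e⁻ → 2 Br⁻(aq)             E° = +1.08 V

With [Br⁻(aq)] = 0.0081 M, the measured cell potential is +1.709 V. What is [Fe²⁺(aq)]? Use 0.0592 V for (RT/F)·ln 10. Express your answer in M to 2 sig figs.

0.0063 M

Br₂/Br⁻ is the cathode (higher E°); E°cell = +1.08 − (−0.44) = +1.52 V with n = 2.
From the Nernst equation, log Q = n(E° − E)/0.0592 = 2·(+1.52 − (+1.709))/0.0592 = −6.385.
The balanced reaction is Br2(l) + Fe(s) → 2 Br⁻(aq) + Fe²⁺(aq), so Q = [Br⁻(aq)]^2·[Fe²⁺(aq)].
Substituting the known concentrations and solving, log [Fe²⁺(aq)] = −2.202 and [Fe²⁺(aq)] = 0.0063 M.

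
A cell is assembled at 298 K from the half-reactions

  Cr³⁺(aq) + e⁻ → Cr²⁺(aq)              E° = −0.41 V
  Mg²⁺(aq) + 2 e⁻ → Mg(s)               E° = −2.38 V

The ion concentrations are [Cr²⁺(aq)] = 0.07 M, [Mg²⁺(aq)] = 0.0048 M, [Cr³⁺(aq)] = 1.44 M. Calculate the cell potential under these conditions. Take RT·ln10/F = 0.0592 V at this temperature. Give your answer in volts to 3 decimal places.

+2.116 V

The Cr³⁺/Cr²⁺ couple has the more positive E°, so it is the cathode; Mg²⁺/Mg is the anode.
E°cell = E°cat − E°an = −0.41 − (−2.38) = +1.97 V; n = 2.
The balanced reaction is 2 Cr³⁺(aq) + Mg(s) → 2 Cr²⁺(aq) + Mg²⁺(aq), so Q = ([Cr²⁺(aq)]^2·[Mg²⁺(aq)]) / [Cr³⁺(aq)]^2 = 1.13×10^−5 and log Q = −4.945.
By the Nernst equation, E = +1.97 − (0.0592/2)·(−4.945) = +2.116 V.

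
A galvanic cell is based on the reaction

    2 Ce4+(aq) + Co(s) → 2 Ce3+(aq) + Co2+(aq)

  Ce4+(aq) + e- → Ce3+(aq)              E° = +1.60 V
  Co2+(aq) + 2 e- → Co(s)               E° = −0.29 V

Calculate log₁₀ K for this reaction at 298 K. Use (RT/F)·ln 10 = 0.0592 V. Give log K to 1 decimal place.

log K = 63.9

The Ce⁴⁺/Ce³⁺ couple is reduced (cathode); E°cell = +1.60 − (−0.29) = +1.89 V with n = 2.
At equilibrium E = 0, so log K = nE°cell / 0.0592 = (2)(+1.89) / 0.0592 = 63.9.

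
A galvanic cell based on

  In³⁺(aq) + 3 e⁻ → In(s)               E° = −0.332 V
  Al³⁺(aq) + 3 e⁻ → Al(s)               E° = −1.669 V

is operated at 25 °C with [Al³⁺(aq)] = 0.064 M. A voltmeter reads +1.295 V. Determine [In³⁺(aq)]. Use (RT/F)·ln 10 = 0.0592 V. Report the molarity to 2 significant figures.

0.00048 M

The In³⁺/In couple has the larger reduction potential, so it is the cathode: E°cell = −0.332 − (−1.669) = +1.337 V and n = 3.
From the Nernst equation, log Q = n(E° − E)/0.0592 = 3·(+1.337 − (+1.295))/0.0592 = 2.128.
The balanced reaction is In³⁺(aq) + Al(s) → In(s) + Al³⁺(aq), so Q = [Al³⁺(aq)] / [In³⁺(aq)].
Isolating [In³⁺(aq)] in Q = 10^{2.128} yields log [In³⁺(aq)] = −3.322, i.e. 0.00048 M.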